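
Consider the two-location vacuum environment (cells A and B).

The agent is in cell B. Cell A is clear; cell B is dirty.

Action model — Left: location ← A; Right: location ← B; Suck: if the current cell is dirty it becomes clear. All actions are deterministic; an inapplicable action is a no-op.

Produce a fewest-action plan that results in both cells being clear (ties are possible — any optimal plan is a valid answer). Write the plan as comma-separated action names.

Suck

1) do Suck; now in B — A clear, B clear
min 1: B is dirty, one Suck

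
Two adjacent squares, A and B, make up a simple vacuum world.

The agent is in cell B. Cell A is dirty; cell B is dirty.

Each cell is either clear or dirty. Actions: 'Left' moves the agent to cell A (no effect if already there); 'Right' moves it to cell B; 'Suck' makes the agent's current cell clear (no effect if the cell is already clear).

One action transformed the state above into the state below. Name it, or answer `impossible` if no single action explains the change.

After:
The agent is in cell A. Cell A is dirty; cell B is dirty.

Left

try  Left: (A; A:dirty, B:dirty)  ← match
try Right: (B; A:dirty, B:dirty)
try  Suck: (B; A:dirty, B:clear)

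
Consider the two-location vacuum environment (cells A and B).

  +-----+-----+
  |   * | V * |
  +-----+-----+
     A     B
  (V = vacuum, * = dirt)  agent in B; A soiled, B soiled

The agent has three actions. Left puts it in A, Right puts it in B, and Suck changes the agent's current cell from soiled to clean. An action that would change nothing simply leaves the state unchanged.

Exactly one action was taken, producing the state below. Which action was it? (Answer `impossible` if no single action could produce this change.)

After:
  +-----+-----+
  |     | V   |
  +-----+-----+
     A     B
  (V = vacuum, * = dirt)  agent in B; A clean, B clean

impossible

try  Left: in A — A soiled, B soiled
try Right: in B — A soiled, B soiled
try  Suck: in B — A soiled, B clean
no single action produces the after-state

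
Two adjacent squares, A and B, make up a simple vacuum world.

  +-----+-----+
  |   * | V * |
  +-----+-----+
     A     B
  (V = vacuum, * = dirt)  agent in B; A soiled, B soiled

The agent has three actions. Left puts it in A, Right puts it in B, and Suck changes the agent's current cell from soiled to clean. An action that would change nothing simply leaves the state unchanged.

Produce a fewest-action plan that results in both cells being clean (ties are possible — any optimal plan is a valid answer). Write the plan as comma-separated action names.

Suck, Left, Suck

Suck (#1): (B; A:soiled, B:clean)
Left (#2): (A; A:soiled, B:clean)
Suck (#3): (A; A:clean, B:clean)
min 3: Suck B + move + Suck A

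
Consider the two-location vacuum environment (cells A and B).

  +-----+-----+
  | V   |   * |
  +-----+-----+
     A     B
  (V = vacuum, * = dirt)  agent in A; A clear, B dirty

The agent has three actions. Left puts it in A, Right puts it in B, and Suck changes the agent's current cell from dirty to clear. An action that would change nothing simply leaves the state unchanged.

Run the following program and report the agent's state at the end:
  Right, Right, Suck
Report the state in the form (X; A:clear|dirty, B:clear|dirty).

(B; A:clear, B:clear)

[1] after Right: (B; A:clear, B:dirty)
[2] after Right: (B; A:clear, B:dirty)
[3] after Suck: (B; A:clear, B:clear)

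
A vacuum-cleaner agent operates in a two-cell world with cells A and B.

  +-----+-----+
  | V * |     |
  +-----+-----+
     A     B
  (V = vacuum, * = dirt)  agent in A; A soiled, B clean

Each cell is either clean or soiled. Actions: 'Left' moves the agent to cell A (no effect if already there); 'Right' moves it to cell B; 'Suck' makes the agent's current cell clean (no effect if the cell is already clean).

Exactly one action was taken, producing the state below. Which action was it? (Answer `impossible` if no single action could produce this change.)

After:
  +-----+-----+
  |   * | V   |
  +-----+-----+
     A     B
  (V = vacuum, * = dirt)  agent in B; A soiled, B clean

try  Left: (A; A:soiled, B:clean)
try Right: (B; A:soiled, B:clean)  ← match
try  Suck: (A; A:clean, B:clean)

Right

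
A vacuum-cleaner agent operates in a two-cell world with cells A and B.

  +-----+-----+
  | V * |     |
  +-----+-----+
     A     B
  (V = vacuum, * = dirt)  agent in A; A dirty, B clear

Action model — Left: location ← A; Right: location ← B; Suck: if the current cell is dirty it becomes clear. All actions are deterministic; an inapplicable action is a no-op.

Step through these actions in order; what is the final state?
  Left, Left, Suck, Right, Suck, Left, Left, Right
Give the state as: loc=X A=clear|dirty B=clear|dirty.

loc=B A=clear B=clear

1. Left → loc=A A=dirty B=clear
2. Left → loc=A A=dirty B=clear
3. Suck → loc=A A=clear B=clear
4. Right → loc=B A=clear B=clear
5. Suck → loc=B A=clear B=clear
6. Left → loc=A A=clear B=clear
7. Left → loc=A A=clear B=clear
8. Right → loc=B A=clear B=clear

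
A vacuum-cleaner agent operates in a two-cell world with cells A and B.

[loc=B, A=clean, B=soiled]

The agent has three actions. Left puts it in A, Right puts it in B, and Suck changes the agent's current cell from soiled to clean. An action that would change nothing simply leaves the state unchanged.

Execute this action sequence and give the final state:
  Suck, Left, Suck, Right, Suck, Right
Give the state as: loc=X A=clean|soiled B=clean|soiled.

loc=B A=clean B=clean

1. Suck → loc=B A=clean B=clean
2. Left → loc=A A=clean B=clean
3. Suck → loc=A A=clean B=clean
4. Right → loc=B A=clean B=clean
5. Suck → loc=B A=clean B=clean
6. Right → loc=B A=clean B=clean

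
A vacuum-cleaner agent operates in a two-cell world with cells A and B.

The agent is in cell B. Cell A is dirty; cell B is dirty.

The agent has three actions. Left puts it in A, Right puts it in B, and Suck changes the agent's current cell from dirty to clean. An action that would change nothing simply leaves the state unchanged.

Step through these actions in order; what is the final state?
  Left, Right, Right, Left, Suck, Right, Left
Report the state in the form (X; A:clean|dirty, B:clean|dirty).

Left (#1): (A; A:dirty, B:dirty)
Right (#2): (B; A:dirty, B:dirty)
Right (#3): (B; A:dirty, B:dirty)
Left (#4): (A; A:dirty, B:dirty)
Suck (#5): (A; A:clean, B:dirty)
Right (#6): (B; A:clean, B:dirty)
Left (#7): (A; A:clean, B:dirty)

(A; A:clean, B:dirty)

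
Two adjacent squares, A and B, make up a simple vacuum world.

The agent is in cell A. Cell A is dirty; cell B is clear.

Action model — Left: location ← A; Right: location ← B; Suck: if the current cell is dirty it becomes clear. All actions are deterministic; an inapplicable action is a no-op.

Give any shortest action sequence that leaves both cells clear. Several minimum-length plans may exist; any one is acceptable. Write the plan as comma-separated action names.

Suck

1) do Suck; now loc=A A=clear B=clear
min 1: A is dirty, one Suck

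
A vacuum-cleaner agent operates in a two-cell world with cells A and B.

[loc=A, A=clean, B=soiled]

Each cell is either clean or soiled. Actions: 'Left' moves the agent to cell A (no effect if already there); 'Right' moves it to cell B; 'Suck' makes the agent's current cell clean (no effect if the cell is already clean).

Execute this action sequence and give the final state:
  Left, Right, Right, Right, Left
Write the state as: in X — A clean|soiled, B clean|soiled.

[1] after Left: in A — A clean, B soiled
[2] after Right: in B — A clean, B soiled
[3] after Right: in B — A clean, B soiled
[4] after Right: in B — A clean, B soiled
[5] after Left: in A — A clean, B soiled

in A — A clean, B soiled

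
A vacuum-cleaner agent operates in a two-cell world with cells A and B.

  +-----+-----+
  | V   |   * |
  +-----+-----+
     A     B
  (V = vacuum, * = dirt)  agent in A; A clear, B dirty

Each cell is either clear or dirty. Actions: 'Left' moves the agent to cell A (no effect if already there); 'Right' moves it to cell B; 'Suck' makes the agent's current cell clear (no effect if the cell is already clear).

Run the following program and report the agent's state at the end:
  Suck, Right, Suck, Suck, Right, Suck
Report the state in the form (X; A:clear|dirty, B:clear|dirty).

Suck (#1): (A; A:clear, B:dirty)
Right (#2): (B; A:clear, B:dirty)
Suck (#3): (B; A:clear, B:clear)
Suck (#4): (B; A:clear, B:clear)
Right (#5): (B; A:clear, B:clear)
Suck (#6): (B; A:clear, B:clear)

(B; A:clear, B:clear)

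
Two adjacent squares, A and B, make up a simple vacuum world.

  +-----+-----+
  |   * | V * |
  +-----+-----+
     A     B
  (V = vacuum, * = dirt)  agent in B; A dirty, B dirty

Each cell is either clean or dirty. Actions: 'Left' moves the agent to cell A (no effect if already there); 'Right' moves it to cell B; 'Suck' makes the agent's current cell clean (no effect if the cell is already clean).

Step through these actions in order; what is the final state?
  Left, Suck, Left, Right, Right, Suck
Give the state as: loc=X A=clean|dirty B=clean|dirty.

loc=B A=clean B=clean

t=1 Left ⇒ loc=A A=dirty B=dirty
t=2 Suck ⇒ loc=A A=clean B=dirty
t=3 Left ⇒ loc=A A=clean B=dirty
t=4 Right ⇒ loc=B A=clean B=dirty
t=5 Right ⇒ loc=B A=clean B=dirty
t=6 Suck ⇒ loc=B A=clean B=clean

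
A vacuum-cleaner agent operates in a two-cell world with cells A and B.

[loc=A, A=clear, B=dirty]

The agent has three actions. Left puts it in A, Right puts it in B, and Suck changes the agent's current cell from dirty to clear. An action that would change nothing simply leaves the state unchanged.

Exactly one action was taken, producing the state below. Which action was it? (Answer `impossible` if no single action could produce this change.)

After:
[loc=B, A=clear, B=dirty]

Right

try  Left: in A — A clear, B dirty
try Right: in B — A clear, B dirty  ← match
try  Suck: in A — A clear, B dirty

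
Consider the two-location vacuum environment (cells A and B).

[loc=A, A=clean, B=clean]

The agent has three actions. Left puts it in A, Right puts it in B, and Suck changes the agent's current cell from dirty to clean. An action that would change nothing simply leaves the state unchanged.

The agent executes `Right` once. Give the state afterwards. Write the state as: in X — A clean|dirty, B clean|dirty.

start: in A — A clean, B clean
1. Right → in B — A clean, B clean

in B — A clean, B clean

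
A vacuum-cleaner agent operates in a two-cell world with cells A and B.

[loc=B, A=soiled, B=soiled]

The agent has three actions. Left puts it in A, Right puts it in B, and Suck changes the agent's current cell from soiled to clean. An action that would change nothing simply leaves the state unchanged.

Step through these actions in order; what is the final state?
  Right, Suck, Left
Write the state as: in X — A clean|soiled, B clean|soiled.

in A — A soiled, B clean

[1] after Right: in B — A soiled, B soiled
[2] after Suck: in B — A soiled, B clean
[3] after Left: in A — A soiled, B clean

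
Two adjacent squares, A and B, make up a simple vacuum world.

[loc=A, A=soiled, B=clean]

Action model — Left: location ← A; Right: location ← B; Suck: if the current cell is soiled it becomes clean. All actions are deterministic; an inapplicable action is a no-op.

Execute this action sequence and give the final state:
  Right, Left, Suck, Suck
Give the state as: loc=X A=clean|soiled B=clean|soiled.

loc=A A=clean B=clean

step 1/4 (Right): loc=B A=soiled B=clean
step 2/4 (Left): loc=A A=soiled B=clean
step 3/4 (Suck): loc=A A=clean B=clean
step 4/4 (Suck): loc=A A=clean B=clean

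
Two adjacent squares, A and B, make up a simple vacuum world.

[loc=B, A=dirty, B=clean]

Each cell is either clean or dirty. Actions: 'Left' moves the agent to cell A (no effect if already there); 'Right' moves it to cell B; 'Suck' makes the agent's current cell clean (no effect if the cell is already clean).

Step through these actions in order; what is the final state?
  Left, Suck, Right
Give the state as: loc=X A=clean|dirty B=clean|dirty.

loc=B A=clean B=clean

1. Left → loc=A A=dirty B=clean
2. Suck → loc=A A=clean B=clean
3. Right → loc=B A=clean B=clean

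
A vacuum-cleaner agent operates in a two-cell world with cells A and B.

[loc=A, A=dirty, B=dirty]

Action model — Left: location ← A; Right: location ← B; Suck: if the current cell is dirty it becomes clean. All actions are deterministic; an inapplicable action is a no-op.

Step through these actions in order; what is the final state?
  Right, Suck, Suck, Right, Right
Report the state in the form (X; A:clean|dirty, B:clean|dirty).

[1] after Right: (B; A:dirty, B:dirty)
[2] after Suck: (B; A:dirty, B:clean)
[3] after Suck: (B; A:dirty, B:clean)
[4] after Right: (B; A:dirty, B:clean)
[5] after Right: (B; A:dirty, B:clean)

(B; A:dirty, B:clean)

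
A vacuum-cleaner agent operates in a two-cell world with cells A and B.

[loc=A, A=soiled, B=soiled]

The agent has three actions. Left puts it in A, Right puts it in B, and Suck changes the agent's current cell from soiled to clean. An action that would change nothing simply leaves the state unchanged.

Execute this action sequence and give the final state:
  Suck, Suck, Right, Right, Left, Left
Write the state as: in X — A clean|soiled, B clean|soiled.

in A — A clean, B soiled

1. Suck → in A — A clean, B soiled
2. Suck → in A — A clean, B soiled
3. Right → in B — A clean, B soiled
4. Right → in B — A clean, B soiled
5. Left → in A — A clean, B soiled
6. Left → in A — A clean, B soiled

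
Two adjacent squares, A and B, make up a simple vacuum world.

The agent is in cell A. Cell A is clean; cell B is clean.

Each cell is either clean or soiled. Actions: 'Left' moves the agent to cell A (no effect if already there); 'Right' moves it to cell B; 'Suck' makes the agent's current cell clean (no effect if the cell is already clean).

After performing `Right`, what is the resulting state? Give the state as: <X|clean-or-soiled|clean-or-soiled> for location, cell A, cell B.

<B|clean|clean>

start: <A|clean|clean>
step 1/1 (Right): <B|clean|clean>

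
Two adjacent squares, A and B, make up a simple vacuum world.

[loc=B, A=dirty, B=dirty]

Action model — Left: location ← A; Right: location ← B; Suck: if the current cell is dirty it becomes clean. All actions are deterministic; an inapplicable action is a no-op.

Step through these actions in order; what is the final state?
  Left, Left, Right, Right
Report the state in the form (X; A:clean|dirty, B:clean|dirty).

(B; A:dirty, B:dirty)

t=1 Left ⇒ (A; A:dirty, B:dirty)
t=2 Left ⇒ (A; A:dirty, B:dirty)
t=3 Right ⇒ (B; A:dirty, B:dirty)
t=4 Right ⇒ (B; A:dirty, B:dirty)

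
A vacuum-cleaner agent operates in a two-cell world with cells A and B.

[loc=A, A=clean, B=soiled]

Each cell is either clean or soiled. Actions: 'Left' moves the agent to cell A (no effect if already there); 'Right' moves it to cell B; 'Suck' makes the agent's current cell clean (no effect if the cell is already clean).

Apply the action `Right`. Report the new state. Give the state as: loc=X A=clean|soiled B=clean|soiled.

start: loc=A A=clean B=soiled
[1] after Right: loc=B A=clean B=soiled

loc=B A=clean B=soiled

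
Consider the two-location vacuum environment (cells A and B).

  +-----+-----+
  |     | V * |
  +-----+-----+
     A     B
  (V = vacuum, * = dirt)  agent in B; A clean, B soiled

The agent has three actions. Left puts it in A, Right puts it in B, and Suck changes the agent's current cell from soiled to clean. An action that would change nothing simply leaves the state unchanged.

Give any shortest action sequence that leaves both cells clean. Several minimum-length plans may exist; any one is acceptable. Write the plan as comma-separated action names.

1) do Suck; now loc=B A=clean B=clean
min 1: B is soiled, one Suck

Suck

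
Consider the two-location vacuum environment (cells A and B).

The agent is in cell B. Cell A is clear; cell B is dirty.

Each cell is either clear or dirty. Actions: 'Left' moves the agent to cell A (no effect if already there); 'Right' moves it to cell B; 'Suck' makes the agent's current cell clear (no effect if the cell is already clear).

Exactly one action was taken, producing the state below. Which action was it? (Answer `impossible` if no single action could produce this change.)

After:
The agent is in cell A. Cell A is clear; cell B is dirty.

try  Left: loc=A A=clear B=dirty  ← match
try Right: loc=B A=clear B=dirty
try  Suck: loc=B A=clear B=clear

Left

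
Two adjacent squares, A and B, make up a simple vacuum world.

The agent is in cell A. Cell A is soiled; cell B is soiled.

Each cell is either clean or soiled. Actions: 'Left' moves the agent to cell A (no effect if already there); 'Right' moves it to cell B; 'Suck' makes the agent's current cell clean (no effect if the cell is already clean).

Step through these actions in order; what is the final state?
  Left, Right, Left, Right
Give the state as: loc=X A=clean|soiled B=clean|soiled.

loc=B A=soiled B=soiled

step 1/4 (Left): loc=A A=soiled B=soiled
step 2/4 (Right): loc=B A=soiled B=soiled
step 3/4 (Left): loc=A A=soiled B=soiled
step 4/4 (Right): loc=B A=soiled B=soiled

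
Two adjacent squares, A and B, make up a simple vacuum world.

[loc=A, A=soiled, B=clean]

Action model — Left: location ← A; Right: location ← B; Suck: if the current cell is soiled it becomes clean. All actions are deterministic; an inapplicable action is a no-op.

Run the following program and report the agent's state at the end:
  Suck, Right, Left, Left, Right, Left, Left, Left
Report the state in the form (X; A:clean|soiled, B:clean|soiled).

(A; A:clean, B:clean)

1. Suck → (A; A:clean, B:clean)
2. Right → (B; A:clean, B:clean)
3. Left → (A; A:clean, B:clean)
4. Left → (A; A:clean, B:clean)
5. Right → (B; A:clean, B:clean)
6. Left → (A; A:clean, B:clean)
7. Left → (A; A:clean, B:clean)
8. Left → (A; A:clean, B:clean)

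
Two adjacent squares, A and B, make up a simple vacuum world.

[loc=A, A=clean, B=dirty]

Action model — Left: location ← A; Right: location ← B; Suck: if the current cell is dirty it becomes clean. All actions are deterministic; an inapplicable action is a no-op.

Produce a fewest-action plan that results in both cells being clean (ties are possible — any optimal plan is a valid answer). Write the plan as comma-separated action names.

[1] after Right: <B|clean|dirty>
[2] after Suck: <B|clean|clean>
min 2: go B then Suck

Right, Suck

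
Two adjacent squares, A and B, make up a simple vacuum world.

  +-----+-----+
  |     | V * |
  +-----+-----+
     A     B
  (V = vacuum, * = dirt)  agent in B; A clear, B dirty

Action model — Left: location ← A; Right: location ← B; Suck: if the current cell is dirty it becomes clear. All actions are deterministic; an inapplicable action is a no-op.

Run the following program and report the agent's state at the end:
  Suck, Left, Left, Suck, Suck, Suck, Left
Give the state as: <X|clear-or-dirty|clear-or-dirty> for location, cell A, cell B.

1. Suck → <B|clear|clear>
2. Left → <A|clear|clear>
3. Left → <A|clear|clear>
4. Suck → <A|clear|clear>
5. Suck → <A|clear|clear>
6. Suck → <A|clear|clear>
7. Left → <A|clear|clear>

<A|clear|clear>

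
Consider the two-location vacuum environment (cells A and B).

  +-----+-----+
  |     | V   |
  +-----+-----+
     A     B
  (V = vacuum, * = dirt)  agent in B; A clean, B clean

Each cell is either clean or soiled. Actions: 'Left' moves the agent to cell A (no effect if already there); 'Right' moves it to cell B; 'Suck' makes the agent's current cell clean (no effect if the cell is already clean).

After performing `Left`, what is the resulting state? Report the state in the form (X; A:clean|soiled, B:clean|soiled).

(A; A:clean, B:clean)

start: (B; A:clean, B:clean)
step 1/1 (Left): (A; A:clean, B:clean)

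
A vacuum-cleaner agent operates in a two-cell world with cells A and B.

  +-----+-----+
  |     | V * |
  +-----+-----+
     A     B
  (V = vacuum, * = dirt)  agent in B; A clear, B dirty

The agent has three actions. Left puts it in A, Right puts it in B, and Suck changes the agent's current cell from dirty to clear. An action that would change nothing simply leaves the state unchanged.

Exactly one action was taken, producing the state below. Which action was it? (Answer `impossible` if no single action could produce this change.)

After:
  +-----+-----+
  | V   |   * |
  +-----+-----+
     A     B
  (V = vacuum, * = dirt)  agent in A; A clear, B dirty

Left

try  Left: in A — A clear, B dirty  ← match
try Right: in B — A clear, B dirty
try  Suck: in B — A clear, B clear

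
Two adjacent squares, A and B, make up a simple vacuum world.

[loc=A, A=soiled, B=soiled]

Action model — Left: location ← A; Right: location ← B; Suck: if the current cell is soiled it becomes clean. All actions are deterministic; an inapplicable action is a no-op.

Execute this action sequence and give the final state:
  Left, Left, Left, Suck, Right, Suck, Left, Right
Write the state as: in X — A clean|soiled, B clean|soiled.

step 1/8 (Left): in A — A soiled, B soiled
step 2/8 (Left): in A — A soiled, B soiled
step 3/8 (Left): in A — A soiled, B soiled
step 4/8 (Suck): in A — A clean, B soiled
step 5/8 (Right): in B — A clean, B soiled
step 6/8 (Suck): in B — A clean, B clean
step 7/8 (Left): in A — A clean, B clean
step 8/8 (Right): in B — A clean, B clean

in B — A clean, B clean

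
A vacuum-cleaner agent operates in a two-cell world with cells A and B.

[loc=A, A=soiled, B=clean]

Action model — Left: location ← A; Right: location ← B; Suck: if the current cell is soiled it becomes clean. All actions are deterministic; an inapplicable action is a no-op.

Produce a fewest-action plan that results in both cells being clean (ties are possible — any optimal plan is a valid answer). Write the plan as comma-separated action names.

Suck

t=1 Suck ⇒ (A; A:clean, B:clean)
min 1: A is soiled, one Suck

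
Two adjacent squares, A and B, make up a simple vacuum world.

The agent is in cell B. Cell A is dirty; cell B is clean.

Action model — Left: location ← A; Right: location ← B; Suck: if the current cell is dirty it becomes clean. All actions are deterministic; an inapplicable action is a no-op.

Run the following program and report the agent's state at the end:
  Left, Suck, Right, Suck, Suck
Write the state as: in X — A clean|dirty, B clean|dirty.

Left (#1): in A — A dirty, B clean
Suck (#2): in A — A clean, B clean
Right (#3): in B — A clean, B clean
Suck (#4): in B — A clean, B clean
Suck (#5): in B — A clean, B clean

in B — A clean, B clean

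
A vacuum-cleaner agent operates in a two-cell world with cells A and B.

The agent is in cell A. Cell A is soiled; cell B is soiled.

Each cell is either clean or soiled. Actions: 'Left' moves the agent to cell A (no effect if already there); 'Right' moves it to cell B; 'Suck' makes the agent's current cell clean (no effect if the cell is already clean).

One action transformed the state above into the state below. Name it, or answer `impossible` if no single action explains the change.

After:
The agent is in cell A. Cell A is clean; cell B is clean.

try  Left: loc=A A=soiled B=soiled
try Right: loc=B A=soiled B=soiled
try  Suck: loc=A A=clean B=soiled
no single action produces the after-state

impossible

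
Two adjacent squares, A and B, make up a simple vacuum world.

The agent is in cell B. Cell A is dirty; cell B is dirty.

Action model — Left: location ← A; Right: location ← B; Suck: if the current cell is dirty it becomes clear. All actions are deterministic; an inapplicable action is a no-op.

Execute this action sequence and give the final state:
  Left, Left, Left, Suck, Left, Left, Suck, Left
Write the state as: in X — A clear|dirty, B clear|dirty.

1) do Left; now in A — A dirty, B dirty
2) do Left; now in A — A dirty, B dirty
3) do Left; now in A — A dirty, B dirty
4) do Suck; now in A — A clear, B dirty
5) do Left; now in A — A clear, B dirty
6) do Left; now in A — A clear, B dirty
7) do Suck; now in A — A clear, B dirty
8) do Left; now in A — A clear, B dirty

in A — A clear, B dirty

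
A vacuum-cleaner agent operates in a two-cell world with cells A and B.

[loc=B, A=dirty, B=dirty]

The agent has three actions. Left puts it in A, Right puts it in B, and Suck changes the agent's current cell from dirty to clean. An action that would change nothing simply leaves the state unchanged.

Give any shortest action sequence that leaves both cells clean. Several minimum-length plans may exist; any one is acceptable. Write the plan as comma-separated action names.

[1] after Suck: (B; A:dirty, B:clean)
[2] after Left: (A; A:dirty, B:clean)
[3] after Suck: (A; A:clean, B:clean)
min 3: Suck B + move + Suck A

Suck, Left, Suck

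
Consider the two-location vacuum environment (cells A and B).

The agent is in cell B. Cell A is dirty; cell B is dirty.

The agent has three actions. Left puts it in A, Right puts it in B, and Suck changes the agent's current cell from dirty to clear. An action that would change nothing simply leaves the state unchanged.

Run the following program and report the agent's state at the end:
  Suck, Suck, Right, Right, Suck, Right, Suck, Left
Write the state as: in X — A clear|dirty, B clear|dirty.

step 1/8 (Suck): in B — A dirty, B clear
step 2/8 (Suck): in B — A dirty, B clear
step 3/8 (Right): in B — A dirty, B clear
step 4/8 (Right): in B — A dirty, B clear
step 5/8 (Suck): in B — A dirty, B clear
step 6/8 (Right): in B — A dirty, B clear
step 7/8 (Suck): in B — A dirty, B clear
step 8/8 (Left): in A — A dirty, B clear

in A — A dirty, B clear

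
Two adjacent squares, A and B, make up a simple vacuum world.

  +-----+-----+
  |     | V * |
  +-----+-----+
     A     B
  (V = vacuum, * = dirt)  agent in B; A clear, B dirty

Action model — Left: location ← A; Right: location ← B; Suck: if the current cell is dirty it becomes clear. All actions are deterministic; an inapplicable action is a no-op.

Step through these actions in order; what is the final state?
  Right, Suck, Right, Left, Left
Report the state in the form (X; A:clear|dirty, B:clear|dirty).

Right (#1): (B; A:clear, B:dirty)
Suck (#2): (B; A:clear, B:clear)
Right (#3): (B; A:clear, B:clear)
Left (#4): (A; A:clear, B:clear)
Left (#5): (A; A:clear, B:clear)

(A; A:clear, B:clear)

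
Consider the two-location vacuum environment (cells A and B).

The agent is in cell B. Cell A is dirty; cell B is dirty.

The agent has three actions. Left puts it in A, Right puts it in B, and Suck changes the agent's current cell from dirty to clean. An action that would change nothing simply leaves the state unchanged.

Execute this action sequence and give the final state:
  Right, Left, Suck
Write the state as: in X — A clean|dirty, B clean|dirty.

1. Right → in B — A dirty, B dirty
2. Left → in A — A dirty, B dirty
3. Suck → in A — A clean, B dirty

in A — A clean, B dirty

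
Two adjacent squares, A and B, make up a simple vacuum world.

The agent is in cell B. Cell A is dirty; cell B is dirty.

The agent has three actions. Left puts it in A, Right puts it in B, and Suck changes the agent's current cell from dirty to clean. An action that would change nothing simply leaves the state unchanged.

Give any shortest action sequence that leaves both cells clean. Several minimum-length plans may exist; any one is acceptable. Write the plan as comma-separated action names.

1. Suck → (B; A:dirty, B:clean)
2. Left → (A; A:dirty, B:clean)
3. Suck → (A; A:clean, B:clean)
min 3: Suck B + move + Suck A

Suck, Left, Suck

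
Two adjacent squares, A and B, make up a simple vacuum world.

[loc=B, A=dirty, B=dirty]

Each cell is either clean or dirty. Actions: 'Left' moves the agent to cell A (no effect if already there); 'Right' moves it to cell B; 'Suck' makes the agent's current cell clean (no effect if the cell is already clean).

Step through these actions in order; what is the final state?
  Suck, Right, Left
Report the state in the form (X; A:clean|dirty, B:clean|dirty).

(A; A:dirty, B:clean)

t=1 Suck ⇒ (B; A:dirty, B:clean)
t=2 Right ⇒ (B; A:dirty, B:clean)
t=3 Left ⇒ (A; A:dirty, B:clean)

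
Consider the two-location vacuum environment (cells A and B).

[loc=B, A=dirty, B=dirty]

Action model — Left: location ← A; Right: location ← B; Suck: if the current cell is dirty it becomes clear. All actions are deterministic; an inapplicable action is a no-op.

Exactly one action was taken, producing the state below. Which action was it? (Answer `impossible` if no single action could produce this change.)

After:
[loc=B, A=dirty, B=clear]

try  Left: (A; A:dirty, B:dirty)
try Right: (B; A:dirty, B:dirty)
try  Suck: (B; A:dirty, B:clear)  ← match

Suck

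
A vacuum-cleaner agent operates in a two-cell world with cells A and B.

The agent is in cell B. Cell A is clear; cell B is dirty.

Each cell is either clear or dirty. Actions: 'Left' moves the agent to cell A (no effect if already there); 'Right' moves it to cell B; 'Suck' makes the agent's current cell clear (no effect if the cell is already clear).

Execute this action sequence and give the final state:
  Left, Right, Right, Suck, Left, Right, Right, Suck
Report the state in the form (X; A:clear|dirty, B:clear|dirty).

1) do Left; now (A; A:clear, B:dirty)
2) do Right; now (B; A:clear, B:dirty)
3) do Right; now (B; A:clear, B:dirty)
4) do Suck; now (B; A:clear, B:clear)
5) do Left; now (A; A:clear, B:clear)
6) do Right; now (B; A:clear, B:clear)
7) do Right; now (B; A:clear, B:clear)
8) do Suck; now (B; A:clear, B:clear)

(B; A:clear, B:clear)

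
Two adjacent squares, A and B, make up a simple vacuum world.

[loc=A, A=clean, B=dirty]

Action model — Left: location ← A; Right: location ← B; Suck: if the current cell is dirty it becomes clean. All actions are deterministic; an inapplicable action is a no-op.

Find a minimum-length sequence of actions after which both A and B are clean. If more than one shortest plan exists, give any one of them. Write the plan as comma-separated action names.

Right, Suck

Right (#1): in B — A clean, B dirty
Suck (#2): in B — A clean, B clean
min 2: go B then Suck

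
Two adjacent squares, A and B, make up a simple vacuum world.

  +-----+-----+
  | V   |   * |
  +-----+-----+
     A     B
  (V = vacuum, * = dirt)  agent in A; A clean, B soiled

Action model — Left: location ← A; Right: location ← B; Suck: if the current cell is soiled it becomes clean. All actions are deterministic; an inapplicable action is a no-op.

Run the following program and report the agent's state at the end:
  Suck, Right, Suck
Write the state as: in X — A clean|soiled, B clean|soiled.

1. Suck → in A — A clean, B soiled
2. Right → in B — A clean, B soiled
3. Suck → in B — A clean, B clean

in B — A clean, B clean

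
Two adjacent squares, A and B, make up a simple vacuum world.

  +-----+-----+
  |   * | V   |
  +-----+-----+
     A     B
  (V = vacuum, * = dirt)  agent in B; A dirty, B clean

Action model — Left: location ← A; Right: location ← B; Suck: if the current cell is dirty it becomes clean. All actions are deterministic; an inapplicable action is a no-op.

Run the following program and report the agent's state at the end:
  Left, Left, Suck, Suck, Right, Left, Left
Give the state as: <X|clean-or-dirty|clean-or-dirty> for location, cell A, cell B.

<A|clean|clean>

1) do Left; now <A|dirty|clean>
2) do Left; now <A|dirty|clean>
3) do Suck; now <A|clean|clean>
4) do Suck; now <A|clean|clean>
5) do Right; now <B|clean|clean>
6) do Left; now <A|clean|clean>
7) do Left; now <A|clean|clean>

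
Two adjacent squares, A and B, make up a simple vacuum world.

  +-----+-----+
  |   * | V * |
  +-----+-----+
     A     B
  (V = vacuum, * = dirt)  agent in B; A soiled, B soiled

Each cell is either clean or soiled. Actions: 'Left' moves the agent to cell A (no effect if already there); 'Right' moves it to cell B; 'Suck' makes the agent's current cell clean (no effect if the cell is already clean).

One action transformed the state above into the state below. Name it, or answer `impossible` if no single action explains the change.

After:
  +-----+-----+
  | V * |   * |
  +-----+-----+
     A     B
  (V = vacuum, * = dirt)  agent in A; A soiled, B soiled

Left

try  Left: loc=A A=soiled B=soiled  ← match
try Right: loc=B A=soiled B=soiled
try  Suck: loc=B A=soiled B=clean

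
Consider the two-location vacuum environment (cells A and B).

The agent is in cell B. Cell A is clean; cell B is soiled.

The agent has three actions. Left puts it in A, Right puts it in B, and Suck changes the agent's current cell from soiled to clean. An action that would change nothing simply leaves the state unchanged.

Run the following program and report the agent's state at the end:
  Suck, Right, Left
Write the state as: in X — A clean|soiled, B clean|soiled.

1) do Suck; now in B — A clean, B clean
2) do Right; now in B — A clean, B clean
3) do Left; now in A — A clean, B clean

in A — A clean, B clean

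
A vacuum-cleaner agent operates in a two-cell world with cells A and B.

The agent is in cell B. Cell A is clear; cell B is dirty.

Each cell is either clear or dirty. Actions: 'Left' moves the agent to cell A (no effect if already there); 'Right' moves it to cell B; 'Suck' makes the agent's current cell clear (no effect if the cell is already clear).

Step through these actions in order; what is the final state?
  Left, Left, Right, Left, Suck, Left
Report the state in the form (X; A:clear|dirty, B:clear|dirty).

Left (#1): (A; A:clear, B:dirty)
Left (#2): (A; A:clear, B:dirty)
Right (#3): (B; A:clear, B:dirty)
Left (#4): (A; A:clear, B:dirty)
Suck (#5): (A; A:clear, B:dirty)
Left (#6): (A; A:clear, B:dirty)

(A; A:clear, B:dirty)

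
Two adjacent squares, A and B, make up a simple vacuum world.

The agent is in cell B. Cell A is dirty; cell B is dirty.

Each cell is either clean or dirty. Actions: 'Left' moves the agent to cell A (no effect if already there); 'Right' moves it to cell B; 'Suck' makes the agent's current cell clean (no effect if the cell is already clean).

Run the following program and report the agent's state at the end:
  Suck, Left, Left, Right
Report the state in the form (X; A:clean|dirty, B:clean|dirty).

(B; A:dirty, B:clean)

t=1 Suck ⇒ (B; A:dirty, B:clean)
t=2 Left ⇒ (A; A:dirty, B:clean)
t=3 Left ⇒ (A; A:dirty, B:clean)
t=4 Right ⇒ (B; A:dirty, B:clean)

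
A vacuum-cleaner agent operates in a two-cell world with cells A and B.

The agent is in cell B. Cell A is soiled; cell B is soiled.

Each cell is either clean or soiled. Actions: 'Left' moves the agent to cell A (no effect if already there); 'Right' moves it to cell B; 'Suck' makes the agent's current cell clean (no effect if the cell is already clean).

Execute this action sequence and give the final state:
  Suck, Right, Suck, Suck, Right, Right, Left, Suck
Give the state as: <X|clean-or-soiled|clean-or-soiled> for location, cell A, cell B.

<A|clean|clean>

1. Suck → <B|soiled|clean>
2. Right → <B|soiled|clean>
3. Suck → <B|soiled|clean>
4. Suck → <B|soiled|clean>
5. Right → <B|soiled|clean>
6. Right → <B|soiled|clean>
7. Left → <A|soiled|clean>
8. Suck → <A|clean|clean>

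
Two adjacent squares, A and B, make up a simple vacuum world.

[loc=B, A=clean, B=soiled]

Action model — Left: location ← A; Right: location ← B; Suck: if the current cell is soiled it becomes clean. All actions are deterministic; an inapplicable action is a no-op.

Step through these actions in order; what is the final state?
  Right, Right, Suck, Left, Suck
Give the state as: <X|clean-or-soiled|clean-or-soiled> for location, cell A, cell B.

<A|clean|clean>

step 1/5 (Right): <B|clean|soiled>
step 2/5 (Right): <B|clean|soiled>
step 3/5 (Suck): <B|clean|clean>
step 4/5 (Left): <A|clean|clean>
step 5/5 (Suck): <A|clean|clean>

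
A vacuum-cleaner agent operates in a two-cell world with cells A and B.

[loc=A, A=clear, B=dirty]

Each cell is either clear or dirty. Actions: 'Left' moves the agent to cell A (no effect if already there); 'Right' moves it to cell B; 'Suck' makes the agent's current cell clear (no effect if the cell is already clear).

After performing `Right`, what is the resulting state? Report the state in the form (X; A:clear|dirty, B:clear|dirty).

start: (A; A:clear, B:dirty)
[1] after Right: (B; A:clear, B:dirty)

(B; A:clear, B:dirty)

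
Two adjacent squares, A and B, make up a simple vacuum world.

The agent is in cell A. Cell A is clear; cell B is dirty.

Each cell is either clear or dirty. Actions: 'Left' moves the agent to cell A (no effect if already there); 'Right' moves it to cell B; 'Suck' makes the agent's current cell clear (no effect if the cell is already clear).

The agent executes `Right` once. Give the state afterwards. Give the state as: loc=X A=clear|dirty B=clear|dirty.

start: loc=A A=clear B=dirty
1. Right → loc=B A=clear B=dirty

loc=B A=clear B=dirty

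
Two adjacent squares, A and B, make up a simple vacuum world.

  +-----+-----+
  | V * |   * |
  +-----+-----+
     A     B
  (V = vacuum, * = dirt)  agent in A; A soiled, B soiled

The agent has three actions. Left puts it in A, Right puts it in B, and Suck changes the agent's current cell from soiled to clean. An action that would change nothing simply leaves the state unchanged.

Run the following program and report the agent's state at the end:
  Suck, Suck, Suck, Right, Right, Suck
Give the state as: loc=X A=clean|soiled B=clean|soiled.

loc=B A=clean B=clean

t=1 Suck ⇒ loc=A A=clean B=soiled
t=2 Suck ⇒ loc=A A=clean B=soiled
t=3 Suck ⇒ loc=A A=clean B=soiled
t=4 Right ⇒ loc=B A=clean B=soiled
t=5 Right ⇒ loc=B A=clean B=soiled
t=6 Suck ⇒ loc=B A=clean B=clean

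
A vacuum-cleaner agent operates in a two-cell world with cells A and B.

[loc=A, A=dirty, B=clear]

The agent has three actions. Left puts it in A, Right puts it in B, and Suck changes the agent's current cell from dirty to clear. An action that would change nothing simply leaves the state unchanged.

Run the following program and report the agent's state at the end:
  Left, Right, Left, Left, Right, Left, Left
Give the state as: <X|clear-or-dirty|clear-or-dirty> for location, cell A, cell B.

1) do Left; now <A|dirty|clear>
2) do Right; now <B|dirty|clear>
3) do Left; now <A|dirty|clear>
4) do Left; now <A|dirty|clear>
5) do Right; now <B|dirty|clear>
6) do Left; now <A|dirty|clear>
7) do Left; now <A|dirty|clear>

<A|dirty|clear>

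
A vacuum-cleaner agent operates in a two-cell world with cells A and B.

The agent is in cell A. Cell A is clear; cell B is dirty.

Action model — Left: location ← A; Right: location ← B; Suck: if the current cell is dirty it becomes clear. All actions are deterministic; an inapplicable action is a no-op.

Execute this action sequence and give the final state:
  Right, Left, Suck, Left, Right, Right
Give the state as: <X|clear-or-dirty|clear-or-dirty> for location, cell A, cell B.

1) do Right; now <B|clear|dirty>
2) do Left; now <A|clear|dirty>
3) do Suck; now <A|clear|dirty>
4) do Left; now <A|clear|dirty>
5) do Right; now <B|clear|dirty>
6) do Right; now <B|clear|dirty>

<B|clear|dirty>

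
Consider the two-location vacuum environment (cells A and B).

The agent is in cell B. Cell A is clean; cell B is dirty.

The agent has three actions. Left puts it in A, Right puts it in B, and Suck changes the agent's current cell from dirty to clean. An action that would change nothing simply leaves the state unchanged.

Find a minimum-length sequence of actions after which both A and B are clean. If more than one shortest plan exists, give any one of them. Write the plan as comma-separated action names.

t=1 Suck ⇒ loc=B A=clean B=clean
min 1: B is dirty, one Suck

Suck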